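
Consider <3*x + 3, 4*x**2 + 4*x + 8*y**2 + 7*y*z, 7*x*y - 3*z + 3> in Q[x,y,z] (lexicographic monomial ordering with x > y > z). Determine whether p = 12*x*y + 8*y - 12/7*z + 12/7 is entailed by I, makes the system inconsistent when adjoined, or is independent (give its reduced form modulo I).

12*x*y + 8*y - 12/7*z + 12/7 lies in I (it reduces to 0).

First compute the reduced Gröbner basis of I by Buchberger's algorithm.
f_1 = 3*x + 3, LT = x.
f_2 = 4*x**2 + 4*x + 8*y**2 + 7*y*z, LT = x**2.
f_3 = 7*x*y - 3*z + 3, LT = x*y.

S(f_1,f_2): lcm = x**2. S = -2*y**2 - 7/4*y*z.
  leading term y**2: no divisor's leading term divides it; move -2*y**2 to the remainder.
  leading term y*z: no divisor's leading term divides it; move -7/4*y*z to the remainder.
  remainder -2*y**2 - 7/4*y*z ≠ 0; add h_4 = -2*y**2 - 7/4*y*z to the basis.

S(f_1,f_3): lcm = x*y. S = y + 3/7*z - 3/7.
  leading term y: no divisor's leading term divides it; move y to the remainder.
  leading term z: no divisor's leading term divides it; move 3/7*z to the remainder.
  leading term 1: no divisor's leading term divides it; move -3/7 to the remainder.
  remainder y + 3/7*z - 3/7 ≠ 0; add h_5 = y + 3/7*z - 3/7 to the basis.

S(f_2,f_3): lcm = x**2*y. S = x*y + 3/7*x*z - 3/7*x + 2*y**3 + 7/4*y**2*z.
  leading term x*y: subtract (1/3*y)·f_1 from x*y + 3/7*x*z - 3/7*x + 2*y**3 + 7/4*y**2*z → 3/7*x*z - 3/7*x + 2*y**3 + 7/4*y**2*z - y
  leading term x*z: subtract (1/7*z)·f_1 from 3/7*x*z - 3/7*x + 2*y**3 + 7/4*y**2*z - y → -3/7*x + 2*y**3 + 7/4*y**2*z - y - 3/7*z
  leading term x: subtract (-1/7)·f_1 from -3/7*x + 2*y**3 + 7/4*y**2*z - y - 3/7*z → 2*y**3 + 7/4*y**2*z - y - 3/7*z + 3/7
  leading term y**3: subtract (-y)·h_4 from 2*y**3 + 7/4*y**2*z - y - 3/7*z + 3/7 → -y - 3/7*z + 3/7
  leading term y: subtract (-1)·h_5 from -y - 3/7*z + 3/7 → 0
  remainder 0.

S(f_1,h_4): leading monomials are coprime, so the S-polynomial reduces to 0 (Buchberger's first criterion).
S(f_2,h_4): leading monomials are coprime, so the S-polynomial reduces to 0 (Buchberger's first criterion).
S(f_3,h_4): lcm = x*y**2. S = -7/8*x*y*z - 3/7*y*z + 3/7*y.
  leading term x*y*z: subtract (-7/24*y*z)·f_1 from -7/8*x*y*z - 3/7*y*z + 3/7*y → 25/56*y*z + 3/7*y
  leading term y*z: subtract (25/56*z)·h_5 from 25/56*y*z + 3/7*y → 3/7*y - 75/392*z**2 + 75/392*z
  leading term y: subtract (3/7)·h_5 from 3/7*y - 75/392*z**2 + 75/392*z → -75/392*z**2 + 3/392*z + 9/49
  leading term z**2: no divisor's leading term divides it; move -75/392*z**2 to the remainder.
  leading term z: no divisor's leading term divides it; move 3/392*z to the remainder.
  leading term 1: no divisor's leading term divides it; move 9/49 to the remainder.
  remainder -75/392*z**2 + 3/392*z + 9/49 ≠ 0; add h_6 = -75/392*z**2 + 3/392*z + 9/49 to the basis.

S(f_1,h_5): leading monomials are coprime, so the S-polynomial reduces to 0 (Buchberger's first criterion).
S(f_2,h_5): leading monomials are coprime, so the S-polynomial reduces to 0 (Buchberger's first criterion).
S(f_3,h_5): lcm = x*y. S = -3/7*x*z + 3/7*x - 3/7*z + 3/7.
  leading term x*z: subtract (-1/7*z)·f_1 from -3/7*x*z + 3/7*x - 3/7*z + 3/7 → 3/7*x + 3/7
  leading term x: subtract (1/7)·f_1 from 3/7*x + 3/7 → 0
  remainder 0.

S(h_4,h_5): lcm = y**2. S = 25/56*y*z + 3/7*y.
  leading term y*z: subtract (25/56*z)·h_5 from 25/56*y*z + 3/7*y → 3/7*y - 75/392*z**2 + 75/392*z
  leading term y: subtract (3/7)·h_5 from 3/7*y - 75/392*z**2 + 75/392*z → -75/392*z**2 + 3/392*z + 9/49
  leading term z**2: subtract (1)·h_6 from -75/392*z**2 + 3/392*z + 9/49 → 0
  remainder 0.

S(f_1,h_6): leading monomials are coprime, so the S-polynomial reduces to 0 (Buchberger's first criterion).
S(f_2,h_6): leading monomials are coprime, so the S-polynomial reduces to 0 (Buchberger's first criterion).
S(f_3,h_6): leading monomials are coprime, so the S-polynomial reduces to 0 (Buchberger's first criterion).
S(h_4,h_6): leading monomials are coprime, so the S-polynomial reduces to 0 (Buchberger's first criterion).
S(h_5,h_6): leading monomials are coprime, so the S-polynomial reduces to 0 (Buchberger's first criterion).
Every S-polynomial of the final basis reduces to 0, so we have a Gröbner basis.
Inter-reduce: drop elements whose leading term is divisible by another's, tail-reduce, and make monic.
Reduced Gröbner basis: {x + 1, y + 3/7*z - 3/7, z**2 - 1/25*z - 24/25}.
Label its elements g_1 = x + 1, g_2 = y + 3/7*z - 3/7, g_3 = z**2 - 1/25*z - 24/25.

Reduce p = 12*x*y + 8*y - 12/7*z + 12/7 modulo G:
  leading term x*y: subtract (12*y)·g_1 from 12*x*y + 8*y - 12/7*z + 12/7 → -4*y - 12/7*z + 12/7
  leading term y: subtract (-4)·g_2 from -4*y - 12/7*z + 12/7 → 0
  normal form = 0.
Since the normal form is 0, p ∈ I.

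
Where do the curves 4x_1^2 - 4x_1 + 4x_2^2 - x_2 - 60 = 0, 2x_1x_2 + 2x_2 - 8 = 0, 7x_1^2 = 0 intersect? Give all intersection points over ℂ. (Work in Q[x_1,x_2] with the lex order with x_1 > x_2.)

{(0, 4)}

Compute a lex Gröbner basis by Buchberger's algorithm.
f_1 = 4x_1^2 - 4x_1 + 4x_2^2 - x_2 - 60, LT = x_1^2.
f_2 = 2x_1x_2 + 2x_2 - 8, LT = x_1x_2.
f_3 = 7x_1^2, LT = x_1^2.

S(f_1,f_2): lcm = x_1^2x_2. S = -2x_1x_2 + 4x_1 + x_2^3 - 1/4x_2^2 - 15x_2.
  leading term x_1x_2: subtract (-1)·f_2 from -2x_1x_2 + 4x_1 + x_2^3 - 1/4x_2^2 - 15x_2 → 4x_1 + x_2^3 - 1/4x_2^2 - 13x_2 - 8
  leading term x_1: no divisor's leading term divides it; move 4x_1 to the remainder.
  leading term x_2^3: no divisor's leading term divides it; move x_2^3 to the remainder.
  leading term x_2^2: no divisor's leading term divides it; move -1/4x_2^2 to the remainder.
  leading term x_2: no divisor's leading term divides it; move -13x_2 to the remainder.
  leading term 1: no divisor's leading term divides it; move -8 to the remainder.
  remainder 4x_1 + x_2^3 - 1/4x_2^2 - 13x_2 - 8 ≠ 0; add h_4 = 4x_1 + x_2^3 - 1/4x_2^2 - 13x_2 - 8 to the basis.

S(f_1,f_3): lcm = x_1^2. S = -x_1 + x_2^2 - 1/4x_2 - 15.
  leading term x_1: subtract (-1/4)·h_4 from -x_1 + x_2^2 - 1/4x_2 - 15 → 1/4x_2^3 + 15/16x_2^2 - 7/2x_2 - 17
  leading term x_2^3: no divisor's leading term divides it; move 1/4x_2^3 to the remainder.
  leading term x_2^2: no divisor's leading term divides it; move 15/16x_2^2 to the remainder.
  leading term x_2: no divisor's leading term divides it; move -7/2x_2 to the remainder.
  leading term 1: no divisor's leading term divides it; move -17 to the remainder.
  remainder 1/4x_2^3 + 15/16x_2^2 - 7/2x_2 - 17 ≠ 0; add h_5 = 1/4x_2^3 + 15/16x_2^2 - 7/2x_2 - 17 to the basis.

S(f_2,f_3): lcm = x_1^2x_2. S = x_1x_2 - 4x_1.
  leading term x_1x_2: subtract (1/2)·f_2 from x_1x_2 - 4x_1 → -4x_1 - x_2 + 4
  leading term x_1: subtract (-1)·h_4 from -4x_1 - x_2 + 4 → x_2^3 - 1/4x_2^2 - 14x_2 - 4
  leading term x_2^3: subtract (4)·h_5 from x_2^3 - 1/4x_2^2 - 14x_2 - 4 → -4x_2^2 + 64
  leading term x_2^2: no divisor's leading term divides it; move -4x_2^2 to the remainder.
  leading term 1: no divisor's leading term divides it; move 64 to the remainder.
  remainder -4x_2^2 + 64 ≠ 0; add h_6 = -4x_2^2 + 64 to the basis.

S(f_2,h_5): lcm = x_1x_2^3. S = -15/4x_1x_2^2 + 14x_1x_2 + 68x_1 + x_2^3 - 4x_2^2.
  leading term x_1x_2^2: subtract (-15/8x_2)·f_2 from -15/4x_1x_2^2 + 14x_1x_2 + 68x_1 + x_2^3 - 4x_2^2 → 14x_1x_2 + 68x_1 + x_2^3 - 1/4x_2^2 - 15x_2
  leading term x_1x_2: subtract (7)·f_2 from 14x_1x_2 + 68x_1 + x_2^3 - 1/4x_2^2 - 15x_2 → 68x_1 + x_2^3 - 1/4x_2^2 - 29x_2 + 56
  leading term x_1: subtract (17)·h_4 from 68x_1 + x_2^3 - 1/4x_2^2 - 29x_2 + 56 → -16x_2^3 + 4x_2^2 + 192x_2 + 192
  leading term x_2^3: subtract (-64)·h_5 from -16x_2^3 + 4x_2^2 + 192x_2 + 192 → 64x_2^2 - 32x_2 - 896
  leading term x_2^2: subtract (-16)·h_6 from 64x_2^2 - 32x_2 - 896 → -32x_2 + 128
  leading term x_2: no divisor's leading term divides it; move -32x_2 to the remainder.
  leading term 1: no divisor's leading term divides it; move 128 to the remainder.
  remainder -32x_2 + 128 ≠ 0; add h_7 = -32x_2 + 128 to the basis.

The other S-polynomials (S(f_1,h_4), S(f_2,h_4), S(f_3,h_4), S(f_1,h_5), S(f_3,h_5), S(h_4,h_5), S(f_1,h_6), S(f_2,h_6), S(f_3,h_6), S(h_4,h_6), S(h_5,h_6), S(f_1,h_7), S(f_2,h_7), S(f_3,h_7), S(h_4,h_7), S(h_5,h_7), S(h_6,h_7)) all reduce to 0 modulo the current basis, so we have a Gröbner basis.
Inter-reduce: drop elements whose leading term is divisible by another's, tail-reduce, and make monic.
Reduced Gröbner basis: {x_1, x_2 - 4}.

A lex Gröbner basis eliminates variables successively. Here x_2 - 4 depends only on x_2, with roots {4}; lifting each root through the earlier basis elements recovers the full solutions.
  x_2 = 4: the earlier basis element becomes x_1 = 0, giving x_1 = 0 — point (0, 4).
Each listed point satisfies every original equation (direct substitution).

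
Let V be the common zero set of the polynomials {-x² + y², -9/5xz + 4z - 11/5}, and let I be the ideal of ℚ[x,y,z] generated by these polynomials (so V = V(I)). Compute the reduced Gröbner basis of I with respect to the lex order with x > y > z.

G = {x + 9/11y²z - 400/99z + 20/9, y²z² - 400/81z² + 440/81z - 121/81}

This is the nonlinear analogue of row-reducing a linear system.

f_1 = -x² + y², LT = x².
f_2 = -9/5xz + 4z - 11/5, LT = xz.

S(f_1,f_2): lcm = x²z. S = 20/9xz - 11/9x - y²z.
  leading term xz: subtract (-100/81)·f_2 from 20/9xz - 11/9x - y²z → -11/9x - y²z + 400/81z - 220/81
  leading term x: no divisor's leading term divides it; move -11/9x to the remainder.
  leading term y²z: no divisor's leading term divides it; move -y²z to the remainder.
  leading term z: no divisor's leading term divides it; move 400/81z to the remainder.
  leading term 1: no divisor's leading term divides it; move -220/81 to the remainder.
  remainder -11/9x - y²z + 400/81z - 220/81 ≠ 0; add g_3 = -11/9x - y²z + 400/81z - 220/81 to the basis.

S(f_2,g_3): lcm = xz. S = -9/11y²z² + 400/99z² - 40/9z + 11/9.
  leading term y²z²: no divisor's leading term divides it; move -9/11y²z² to the remainder.
  leading term z²: no divisor's leading term divides it; move 400/99z² to the remainder.
  leading term z: no divisor's leading term divides it; move -40/9z to the remainder.
  leading term 1: no divisor's leading term divides it; move 11/9 to the remainder.
  remainder -9/11y²z² + 400/99z² - 40/9z + 11/9 ≠ 0; add g_4 = -9/11y²z² + 400/99z² - 40/9z + 11/9 to the basis.

The other S-polynomials (S(f_1,g_3), S(f_1,g_4), S(f_2,g_4), S(g_3,g_4)) all reduce to 0 modulo the current basis, so we have a Gröbner basis.
Inter-reduce: drop elements whose leading term is divisible by another's, tail-reduce, and make monic.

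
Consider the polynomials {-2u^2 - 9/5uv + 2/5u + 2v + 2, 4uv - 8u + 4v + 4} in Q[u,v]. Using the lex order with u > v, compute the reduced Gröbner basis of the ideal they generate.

The reduced Gröbner basis is the canonical form of the ideal for this ordering.

f_1 = -2u^2 - 9/5uv + 2/5u + 2v + 2, LT = u^2.
f_2 = 4uv - 8u + 4v + 4, LT = uv.

S(f_1,f_2): lcm = u^2v. S = 2u^2 + 9/10uv^2 - 6/5uv - u - v^2 - v.
  leading term u^2: subtract (-1)·f_1 from 2u^2 + 9/10uv^2 - 6/5uv - u - v^2 - v → 9/10uv^2 - 3uv - 3/5u - v^2 + v + 2
  leading term uv^2: subtract (9/40v)·f_2 from 9/10uv^2 - 3uv - 3/5u - v^2 + v + 2 → -6/5uv - 3/5u - 19/10v^2 + 1/10v + 2
  leading term uv: subtract (-3/10)·f_2 from -6/5uv - 3/5u - 19/10v^2 + 1/10v + 2 → -3u - 19/10v^2 + 13/10v + 16/5
  leading term u: no divisor's leading term divides it; move -3u to the remainder.
  leading term v^2: no divisor's leading term divides it; move -19/10v^2 to the remainder.
  leading term v: no divisor's leading term divides it; move 13/10v to the remainder.
  leading term 1: no divisor's leading term divides it; move 16/5 to the remainder.
  remainder -3u - 19/10v^2 + 13/10v + 16/5 ≠ 0; add g_3 = -3u - 19/10v^2 + 13/10v + 16/5 to the basis.

S(f_2,g_3): lcm = uv. S = -2u - 19/30v^3 + 13/30v^2 + 31/15v + 1.
  leading term u: subtract (2/3)·g_3 from -2u - 19/30v^3 + 13/30v^2 + 31/15v + 1 → -19/30v^3 + 17/10v^2 + 6/5v - 17/15
  leading term v^3: no divisor's leading term divides it; move -19/30v^3 to the remainder.
  leading term v^2: no divisor's leading term divides it; move 17/10v^2 to the remainder.
  leading term v: no divisor's leading term divides it; move 6/5v to the remainder.
  leading term 1: no divisor's leading term divides it; move -17/15 to the remainder.
  remainder -19/30v^3 + 17/10v^2 + 6/5v - 17/15 ≠ 0; add g_4 = -19/30v^3 + 17/10v^2 + 6/5v - 17/15 to the basis.

The other S-polynomials (S(f_1,g_3), S(f_1,g_4), S(f_2,g_4), S(g_3,g_4)) all reduce to 0 modulo the current basis, so we have a Gröbner basis.
Inter-reduce: drop elements whose leading term is divisible by another's, tail-reduce, and make monic.

G = {u + 19/30v^2 - 13/30v - 16/15, v^3 - 51/19v^2 - 36/19v + 34/19}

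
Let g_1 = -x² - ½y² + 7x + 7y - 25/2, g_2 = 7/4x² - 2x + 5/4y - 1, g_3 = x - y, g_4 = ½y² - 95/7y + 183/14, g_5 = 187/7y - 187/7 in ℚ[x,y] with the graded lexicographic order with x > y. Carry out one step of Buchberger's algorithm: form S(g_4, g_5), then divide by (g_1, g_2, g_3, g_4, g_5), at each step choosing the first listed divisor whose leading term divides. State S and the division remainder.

S(g_4, g_5) = -183/7y + 183/7; remainder on division = 0.

lcm(LM(g_4), LM(g_5)) = y².
S = (lcm/LT(g_4))·g_4 − (lcm/LT(g_5))·g_5 = -183/7y + 183/7.
Reduce S modulo (g_1, g_2, g_3, g_4, g_5) in that order:
  leading term y: subtract (-183/187)·g_5 from -183/7y + 183/7 → 0
The remainder is 0, so this S-polynomial contributes no new basis element.
An S-polynomial is built so that the two leading terms cancel; whether anything survives reduction is exactly the Gröbner-basis criterion.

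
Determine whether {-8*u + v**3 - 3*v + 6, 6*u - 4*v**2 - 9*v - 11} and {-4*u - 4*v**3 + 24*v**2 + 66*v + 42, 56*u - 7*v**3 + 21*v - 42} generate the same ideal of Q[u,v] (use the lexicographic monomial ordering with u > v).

Yes, the ideals are equal.

Equality of ideals is decidable: compute both reduced Gröbner bases (unique for the ordering) and check whether they agree.
Buchberger on the first generating set:
f_1 = -8*u + v**3 - 3*v + 6, LT = u.
f_2 = 6*u - 4*v**2 - 9*v - 11, LT = u.

S(f_1,f_2): lcm = u. S = -1/8*v**3 + 2/3*v**2 + 15/8*v + 13/12.
  leading term v**3: no divisor's leading term divides it; move -1/8*v**3 to the remainder.
  leading term v**2: no divisor's leading term divides it; move 2/3*v**2 to the remainder.
  leading term v: no divisor's leading term divides it; move 15/8*v to the remainder.
  leading term 1: no divisor's leading term divides it; move 13/12 to the remainder.
  remainder -1/8*v**3 + 2/3*v**2 + 15/8*v + 13/12 ≠ 0; add g_3 = -1/8*v**3 + 2/3*v**2 + 15/8*v + 13/12 to the basis.

The other S-polynomials (S(f_1,g_3), S(f_2,g_3)) all reduce to 0 modulo the current basis, so we have a Gröbner basis.
Inter-reduce: drop elements whose leading term is divisible by another's, tail-reduce, and make monic.
Reduced Gröbner basis: {u - 2/3*v**2 - 3/2*v - 11/6, v**3 - 16/3*v**2 - 15*v - 26/3}.

Buchberger on the second generating set:
h_1 = -4*u - 4*v**3 + 24*v**2 + 66*v + 42, LT = u.
h_2 = 56*u - 7*v**3 + 21*v - 42, LT = u.

S(h_1,h_2): lcm = u. S = 9/8*v**3 - 6*v**2 - 135/8*v - 39/4.
  leading term v**3: no divisor's leading term divides it; move 9/8*v**3 to the remainder.
  leading term v**2: no divisor's leading term divides it; move -6*v**2 to the remainder.
  leading term v: no divisor's leading term divides it; move -135/8*v to the remainder.
  leading term 1: no divisor's leading term divides it; move -39/4 to the remainder.
  remainder 9/8*v**3 - 6*v**2 - 135/8*v - 39/4 ≠ 0; add k_3 = 9/8*v**3 - 6*v**2 - 135/8*v - 39/4 to the basis.

The other S-polynomials (S(h_1,k_3), S(h_2,k_3)) all reduce to 0 modulo the current basis, so we have a Gröbner basis.
Inter-reduce: drop elements whose leading term is divisible by another's, tail-reduce, and make monic.
Reduced Gröbner basis: {u - 2/3*v**2 - 3/2*v - 11/6, v**3 - 16/3*v**2 - 15*v - 26/3}.

These coincide, so the ideals are equal.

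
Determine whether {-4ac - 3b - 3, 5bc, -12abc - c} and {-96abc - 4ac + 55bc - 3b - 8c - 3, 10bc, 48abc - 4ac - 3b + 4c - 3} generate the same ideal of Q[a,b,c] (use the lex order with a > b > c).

Two ideals are equal iff their reduced Gröbner bases coincide (the reduced basis is unique for a fixed ordering).
Buchberger on the first generating set:
f_1 = -4ac - 3b - 3, LT = ac.
f_2 = 5bc, LT = bc.
f_3 = -12abc - c, LT = abc.

S(f_1,f_2): lcm = abc. S = 3/4b^2 + 3/4b.
  leading term b^2: no divisor's leading term divides it; move 3/4b^2 to the remainder.
  leading term b: no divisor's leading term divides it; move 3/4b to the remainder.
  remainder 3/4b^2 + 3/4b ≠ 0; add g_4 = 3/4b^2 + 3/4b to the basis.

S(f_1,f_3): lcm = abc. S = 3/4b^2 + 3/4b - 1/12c.
  leading term b^2: subtract (1)·g_4 from 3/4b^2 + 3/4b - 1/12c → -1/12c
  leading term c: no divisor's leading term divides it; move -1/12c to the remainder.
  remainder -1/12c ≠ 0; add g_5 = -1/12c to the basis.

S(f_1,g_5): lcm = ac. S = 3/4b + 3/4.
  leading term b: no divisor's leading term divides it; move 3/4b to the remainder.
  leading term 1: no divisor's leading term divides it; move 3/4 to the remainder.
  remainder 3/4b + 3/4 ≠ 0; add g_6 = 3/4b + 3/4 to the basis.

The other S-polynomials (S(f_2,f_3), S(f_1,g_4), S(f_2,g_4), S(f_3,g_4), S(f_2,g_5), S(f_3,g_5), S(g_4,g_5), S(f_1,g_6), S(f_2,g_6), S(f_3,g_6), S(g_4,g_6), S(g_5,g_6)) all reduce to 0 modulo the current basis, so we have a Gröbner basis.
Inter-reduce: drop elements whose leading term is divisible by another's, tail-reduce, and make monic.
Reduced Gröbner basis: {b + 1, c}.

Buchberger on the second generating set:
h_1 = -96abc - 4ac + 55bc - 3b - 8c - 3, LT = abc.
h_2 = 10bc, LT = bc.
h_3 = 48abc - 4ac - 3b + 4c - 3, LT = abc.

S(h_1,h_2): lcm = abc. S = 1/24ac - 55/96bc + 1/32b + 1/12c + 1/32.
  leading term ac: no divisor's leading term divides it; move 1/24ac to the remainder.
  leading term bc: subtract (-11/192)·h_2 from -55/96bc + 1/32b + 1/12c + 1/32 → 1/32b + 1/12c + 1/32
  leading term b: no divisor's leading term divides it; move 1/32b to the remainder.
  leading term c: no divisor's leading term divides it; move 1/12c to the remainder.
  leading term 1: no divisor's leading term divides it; move 1/32 to the remainder.
  remainder 1/24ac + 1/32b + 1/12c + 1/32 ≠ 0; add k_4 = 1/24ac + 1/32b + 1/12c + 1/32 to the basis.

S(h_1,h_3): lcm = abc. S = 1/8ac - 55/96bc + 3/32b + 3/32.
  leading term ac: subtract (3)·k_4 from 1/8ac - 55/96bc + 3/32b + 3/32 → -55/96bc - 1/4c
  leading term bc: subtract (-11/192)·h_2 from -55/96bc - 1/4c → -1/4c
  leading term c: no divisor's leading term divides it; move -1/4c to the remainder.
  remainder -1/4c ≠ 0; add k_5 = -1/4c to the basis.

S(h_1,k_4): lcm = abc. S = 1/24ac - 3/4b^2 - 247/96bc - 23/32b + 1/12c + 1/32.
  leading term ac: subtract (1)·k_4 from 1/24ac - 3/4b^2 - 247/96bc - 23/32b + 1/12c + 1/32 → -3/4b^2 - 247/96bc - 3/4b
  leading term b^2: no divisor's leading term divides it; move -3/4b^2 to the remainder.
  leading term bc: subtract (-247/960)·h_2 from -247/96bc - 3/4b → -3/4b
  leading term b: no divisor's leading term divides it; move -3/4b to the remainder.
  remainder -3/4b^2 - 3/4b ≠ 0; add k_6 = -3/4b^2 - 3/4b to the basis.

S(k_4,k_5): lcm = ac. S = 3/4b + 2c + 3/4.
  leading term b: no divisor's leading term divides it; move 3/4b to the remainder.
  leading term c: subtract (-8)·k_5 from 2c + 3/4 → 3/4
  leading term 1: no divisor's leading term divides it; move 3/4 to the remainder.
  remainder 3/4b + 3/4 ≠ 0; add k_7 = 3/4b + 3/4 to the basis.

The other S-polynomials (S(h_2,h_3), S(h_2,k_4), S(h_3,k_4), S(h_1,k_5), S(h_2,k_5), S(h_3,k_5), S(h_1,k_6), S(h_2,k_6), S(h_3,k_6), S(k_4,k_6), S(k_5,k_6), S(h_1,k_7), S(h_2,k_7), S(h_3,k_7), S(k_4,k_7), S(k_5,k_7), S(k_6,k_7)) all reduce to 0 modulo the current basis, so we have a Gröbner basis.
Inter-reduce: drop elements whose leading term is divisible by another's, tail-reduce, and make monic.
Reduced Gröbner basis: {b + 1, c}.

The two bases agree; hence the ideals are identical.
The choice of monomial ordering does not affect the verdict — as long as both bases are computed under the same ordering, their equality decides ideal equality.

Yes, the ideals are equal.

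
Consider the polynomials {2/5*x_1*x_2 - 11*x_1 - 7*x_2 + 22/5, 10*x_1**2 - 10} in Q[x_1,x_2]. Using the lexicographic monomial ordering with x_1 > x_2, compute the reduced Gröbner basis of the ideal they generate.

Buchberger's algorithm terminates because the ascending chain of leading-term ideals stabilizes.

f_1 = 2/5*x_1*x_2 - 11*x_1 - 7*x_2 + 22/5, LT = x_1*x_2.
f_2 = 10*x_1**2 - 10, LT = x_1**2.

S(f_1,f_2): lcm = x_1**2*x_2. S = -55/2*x_1**2 - 35/2*x_1*x_2 + 11*x_1 + x_2.
  reduce S modulo (f_1, f_2):
  remainder -1881/4*x_1 - 1221/4*x_2 + 165 ≠ 0; add g_3 = -1881/4*x_1 - 1221/4*x_2 + 165 to the basis.

S(f_1,g_3): lcm = x_1*x_2. S = -55/2*x_1 - 37/57*x_2**2 - 1955/114*x_2 + 11.
  reduce S modulo (f_1, f_2, g_3):
  remainder -37/57*x_2**2 + 40/57*x_2 + 77/57 ≠ 0; add g_4 = -37/57*x_2**2 + 40/57*x_2 + 77/57 to the basis.

The other S-polynomials (S(f_2,g_3), S(f_1,g_4), S(f_2,g_4), S(g_3,g_4)) all reduce to 0 modulo the current basis, so we have a Gröbner basis.
Inter-reduce: drop elements whose leading term is divisible by another's, tail-reduce, and make monic.

G = {x_1 + 37/57*x_2 - 20/57, x_2**2 - 40/37*x_2 - 77/37}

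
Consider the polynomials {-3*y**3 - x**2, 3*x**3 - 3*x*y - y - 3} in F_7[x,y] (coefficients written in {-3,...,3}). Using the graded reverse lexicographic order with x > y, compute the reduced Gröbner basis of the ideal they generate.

f_1 = -3*y**3 - x**2, LT = y**3.
f_2 = 3*x**3 - 3*x*y - y - 3, LT = x**3.

S(f_1,f_2): leading monomials are coprime, so the S-polynomial reduces to 0 (Buchberger's first criterion).
Every S-polynomial of the final basis reduces to 0, so we have a Gröbner basis.

G = {x**3 - x*y + 2*y - 1, y**3 - 2*x**2}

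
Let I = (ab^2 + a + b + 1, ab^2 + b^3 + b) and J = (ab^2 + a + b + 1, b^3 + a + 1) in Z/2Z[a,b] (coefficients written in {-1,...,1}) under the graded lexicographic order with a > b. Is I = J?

Two ideals are equal iff their reduced Gröbner bases coincide (the reduced basis is unique for a fixed ordering).
Buchberger on the first generating set:
f_1 = ab^2 + a + b + 1, LT = ab^2.
f_2 = ab^2 + b^3 + b, LT = ab^2.

S(f_1,f_2): lcm = ab^2. S = b^3 + a + 1.
  leading term b^3: no divisor's leading term divides it; move b^3 to the remainder.
  leading term a: no divisor's leading term divides it; move a to the remainder.
  leading term 1: no divisor's leading term divides it; move 1 to the remainder.
  remainder b^3 + a + 1 ≠ 0; add g_3 = b^3 + a + 1 to the basis.

S(f_1,g_3): lcm = ab^3. S = a^2 + ab + b^2 + a + b.
  leading term a^2: no divisor's leading term divides it; move a^2 to the remainder.
  leading term ab: no divisor's leading term divides it; move ab to the remainder.
  leading term b^2: no divisor's leading term divides it; move b^2 to the remainder.
  leading term a: no divisor's leading term divides it; move a to the remainder.
  leading term b: no divisor's leading term divides it; move b to the remainder.
  remainder a^2 + ab + b^2 + a + b ≠ 0; add g_4 = a^2 + ab + b^2 + a + b to the basis.

The other S-polynomials (S(f_2,g_3), S(f_1,g_4), S(f_2,g_4), S(g_3,g_4)) all reduce to 0 modulo the current basis, so we have a Gröbner basis.
Inter-reduce: drop elements whose leading term is divisible by another's, tail-reduce, and make monic.
Reduced Gröbner basis: {ab^2 + a + b + 1, b^3 + a + 1, a^2 + ab + b^2 + a + b}.

Buchberger on the second generating set:
h_1 = ab^2 + a + b + 1, LT = ab^2.
h_2 = b^3 + a + 1, LT = b^3.

S(h_1,h_2): lcm = ab^3. S = a^2 + ab + b^2 + a + b.
  leading term a^2: no divisor's leading term divides it; move a^2 to the remainder.
  leading term ab: no divisor's leading term divides it; move ab to the remainder.
  leading term b^2: no divisor's leading term divides it; move b^2 to the remainder.
  leading term a: no divisor's leading term divides it; move a to the remainder.
  leading term b: no divisor's leading term divides it; move b to the remainder.
  remainder a^2 + ab + b^2 + a + b ≠ 0; add k_3 = a^2 + ab + b^2 + a + b to the basis.

The other S-polynomials (S(h_1,k_3), S(h_2,k_3)) all reduce to 0 modulo the current basis, so we have a Gröbner basis.
Inter-reduce: drop elements whose leading term is divisible by another's, tail-reduce, and make monic.
Reduced Gröbner basis: {ab^2 + a + b + 1, b^3 + a + 1, a^2 + ab + b^2 + a + b}.

Same reduced basis, so the two generating sets span the same ideal.
The choice of monomial ordering does not affect the verdict — as long as both bases are computed under the same ordering, their equality decides ideal equality.

Yes, the ideals are equal.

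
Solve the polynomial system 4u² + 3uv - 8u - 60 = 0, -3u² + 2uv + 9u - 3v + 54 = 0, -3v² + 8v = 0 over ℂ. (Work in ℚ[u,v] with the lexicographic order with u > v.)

Compute a lex Gröbner basis by Buchberger's algorithm.
f_1 = 4u² + 3uv - 8u - 60, LT = u².
f_2 = -3u² + 2uv + 9u - 3v + 54, LT = u².
f_3 = -3v² + 8v, LT = v².

S(f_1,f_2): lcm = u². S = 17/12uv + u - v + 3.
  reduce S modulo (f_1, f_2, f_3):
  remainder 17/12uv + u - v + 3 ≠ 0; add h_4 = 17/12uv + u - v + 3 to the basis.

S(f_1,h_4): lcm = u²v. S = -12/17u² + ¾uv² - 22/17uv - 36/17u - 15v.
  reduce S modulo (f_1, f_2, f_3, h_4):
  remainder -1272/289u - 4083/289v - 3816/289 ≠ 0; add h_5 = -1272/289u - 4083/289v - 3816/289 to the basis.

S(f_2,h_4): lcm = u²v. S = -12/17u² - ⅔uv² - 39/17uv - 36/17u + v² - 18v.
  reduce S modulo (f_1, f_2, f_3, h_4, h_5):
  remainder -4621/318v ≠ 0; add h_6 = -4621/318v to the basis.

The other S-polynomials (S(f_1,f_3), S(f_2,f_3), S(f_3,h_4), S(f_1,h_5), S(f_2,h_5), S(f_3,h_5), S(h_4,h_5), S(f_1,h_6), S(f_2,h_6), S(f_3,h_6), S(h_4,h_6), S(h_5,h_6)) all reduce to 0 modulo the current basis, so we have a Gröbner basis.
Inter-reduce: drop elements whose leading term is divisible by another's, tail-reduce, and make monic.
Reduced Gröbner basis: {u + 3, v}.

Elimination: the polynomial v lies in the elimination ideal for v, so v ∈ {0}. For each such v, the remaining basis elements (now univariate) give the rest of the solution.
  v = 0: the earlier basis element becomes u + 3 = 0, giving u = -3 — point (-3, 0).

{(-3, 0)}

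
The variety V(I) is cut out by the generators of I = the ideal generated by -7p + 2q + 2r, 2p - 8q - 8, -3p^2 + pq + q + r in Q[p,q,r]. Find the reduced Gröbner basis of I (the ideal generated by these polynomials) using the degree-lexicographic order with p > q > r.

f_1 = -7p + 2q + 2r, LT = p.
f_2 = 2p - 8q - 8, LT = p.
f_3 = -3p^2 + pq + q + r, LT = p^2.

S(f_1,f_2): lcm = p. S = 26/7q - 2/7r + 4.
  leading term q: no divisor's leading term divides it; move 26/7q to the remainder.
  leading term r: no divisor's leading term divides it; move -2/7r to the remainder.
  leading term 1: no divisor's leading term divides it; move 4 to the remainder.
  remainder 26/7q - 2/7r + 4 ≠ 0; add g_4 = 26/7q - 2/7r + 4 to the basis.

S(f_1,f_3): lcm = p^2. S = 1/21pq - 2/7pr + 1/3q + 1/3r.
  leading term pq: subtract (-1/147q)·f_1 from 1/21pq - 2/7pr + 1/3q + 1/3r → -2/7pr + 2/147q^2 + 2/147qr + 1/3q + 1/3r
  leading term pr: subtract (2/49r)·f_1 from -2/7pr + 2/147q^2 + 2/147qr + 1/3q + 1/3r → 2/147q^2 - 10/147qr - 4/49r^2 + 1/3q + 1/3r
  leading term q^2: subtract (1/273q)·g_4 from 2/147q^2 - 10/147qr - 4/49r^2 + 1/3q + 1/3r → -128/1911qr - 4/49r^2 + 29/91q + 1/3r
  leading term qr: subtract (-64/3549r)·g_4 from -128/1911qr - 4/49r^2 + 29/91q + 1/3r → -44/507r^2 + 29/91q + 1439/3549r
  leading term r^2: no divisor's leading term divides it; move -44/507r^2 to the remainder.
  leading term q: subtract (29/338)·g_4 from 29/91q + 1439/3549r → 218/507r - 58/169
  leading term r: no divisor's leading term divides it; move 218/507r to the remainder.
  leading term 1: no divisor's leading term divides it; move -58/169 to the remainder.
  remainder -44/507r^2 + 218/507r - 58/169 ≠ 0; add g_5 = -44/507r^2 + 218/507r - 58/169 to the basis.

S(f_2,f_3): lcm = p^2. S = -11/3pq - 4p + 1/3q + 1/3r.
  leading term pq: subtract (11/21q)·f_1 from -11/3pq - 4p + 1/3q + 1/3r → -22/21q^2 - 22/21qr - 4p + 1/3q + 1/3r
  leading term q^2: subtract (-11/39q)·g_4 from -22/21q^2 - 22/21qr - 4p + 1/3q + 1/3r → -44/39qr - 4p + 19/13q + 1/3r
  leading term qr: subtract (-154/507r)·g_4 from -44/39qr - 4p + 19/13q + 1/3r → -44/507r^2 - 4p + 19/13q + 785/507r
  leading term r^2: subtract (1)·g_5 from -44/507r^2 - 4p + 19/13q + 785/507r → -4p + 19/13q + 189/169r + 58/169
  leading term p: subtract (4/7)·f_1 from -4p + 19/13q + 189/169r + 58/169 → 29/91q - 29/1183r + 58/169
  leading term q: subtract (29/338)·g_4 from 29/91q - 29/1183r + 58/169 → 0
  remainder 0.

S(f_1,g_4): leading monomials are coprime, so the S-polynomial reduces to 0 (Buchberger's first criterion).
S(f_2,g_4): leading monomials are coprime, so the S-polynomial reduces to 0 (Buchberger's first criterion).
S(f_3,g_4): leading monomials are coprime, so the S-polynomial reduces to 0 (Buchberger's first criterion).
S(f_1,g_5): leading monomials are coprime, so the S-polynomial reduces to 0 (Buchberger's first criterion).
S(f_2,g_5): leading monomials are coprime, so the S-polynomial reduces to 0 (Buchberger's first criterion).
S(f_3,g_5): leading monomials are coprime, so the S-polynomial reduces to 0 (Buchberger's first criterion).
S(g_4,g_5): leading monomials are coprime, so the S-polynomial reduces to 0 (Buchberger's first criterion).
Every S-polynomial of the final basis reduces to 0, so we have a Gröbner basis.
Inter-reduce: drop elements whose leading term is divisible by another's, tail-reduce, and make monic.

G = {r^2 - 109/22r + 87/22, p - 4/13r + 4/13, q - 1/13r + 14/13}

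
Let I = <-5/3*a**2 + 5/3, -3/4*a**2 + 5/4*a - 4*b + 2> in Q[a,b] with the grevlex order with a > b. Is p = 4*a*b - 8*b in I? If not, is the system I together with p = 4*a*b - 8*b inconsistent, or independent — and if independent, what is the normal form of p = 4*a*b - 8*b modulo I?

4*a*b - 8*b is independent of I; its normal form modulo I is -4*b.

First compute the reduced Gröbner basis of I by Buchberger's algorithm.
f_1 = -5/3*a**2 + 5/3, LT = a**2.
f_2 = -3/4*a**2 + 5/4*a - 4*b + 2, LT = a**2.

S(f_1,f_2): lcm = a**2. S = 5/3*a - 16/3*b + 5/3.
  reduce S modulo (f_1, f_2):
  remainder 5/3*a - 16/3*b + 5/3 ≠ 0; add h_3 = 5/3*a - 16/3*b + 5/3 to the basis.

S(f_1,h_3): lcm = a**2. S = 16/5*a*b - a - 1.
  reduce S modulo (f_1, f_2, h_3):
  remainder 256/25*b**2 - 32/5*b ≠ 0; add h_4 = 256/25*b**2 - 32/5*b to the basis.

The other S-polynomials (S(f_2,h_3), S(f_1,h_4), S(f_2,h_4), S(h_3,h_4)) all reduce to 0 modulo the current basis, so we have a Gröbner basis.
Inter-reduce: drop elements whose leading term is divisible by another's, tail-reduce, and make monic.
Reduced Gröbner basis: {b**2 - 5/8*b, a - 16/5*b + 1}.
Label its elements g_1 = b**2 - 5/8*b, g_2 = a - 16/5*b + 1.

Reduce p = 4*a*b - 8*b modulo G:
  leading term a*b: subtract (4*b)·g_2 from 4*a*b - 8*b → 64/5*b**2 - 12*b
  leading term b**2: subtract (64/5)·g_1 from 64/5*b**2 - 12*b → -4*b
  leading term b: no divisor's leading term divides it; move -4*b to the remainder.
  normal form = -4*b.
The normal form is nonzero, so p ∉ I. Since p minus its normal form lies in I, I + (p) = I + (r) where r = -4*b; decide whether this ideal is the whole ring.
Run Buchberger on G together with r (pairs among the g_i already reduce to 0 since G is a Gröbner basis):
g_1 = b**2 - 5/8*b, LT = b**2.
g_2 = a - 16/5*b + 1, LT = a.
r = -4*b, LT = b.

The S-polynomials (S(g_1,g_2), S(g_1,r), S(g_2,r)) all reduce to 0 modulo the current basis, so we have a Gröbner basis.
Inter-reduce: drop elements whose leading term is divisible by another's, tail-reduce, and make monic.
Reduced Gröbner basis: {a + 1, b}.
The reduced Gröbner basis of I + (p) is {a + 1, b} ≠ {1}, a proper ideal, so the enlarged system stays consistent: p is independent of I, with normal form -4*b.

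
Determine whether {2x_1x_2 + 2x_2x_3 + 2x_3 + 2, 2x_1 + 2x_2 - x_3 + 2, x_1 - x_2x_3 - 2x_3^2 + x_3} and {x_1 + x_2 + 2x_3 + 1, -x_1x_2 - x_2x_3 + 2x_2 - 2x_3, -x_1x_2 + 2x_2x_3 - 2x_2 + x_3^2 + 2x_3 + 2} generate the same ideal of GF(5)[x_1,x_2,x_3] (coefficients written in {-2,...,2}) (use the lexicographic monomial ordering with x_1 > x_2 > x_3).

Equality of ideals is decidable: compute both reduced Gröbner bases (unique for the ordering) and check whether they agree.
Buchberger on the first generating set:
f_1 = 2x_1x_2 + 2x_2x_3 + 2x_3 + 2, LT = x_1x_2.
f_2 = 2x_1 + 2x_2 - x_3 + 2, LT = x_1.
f_3 = x_1 - x_2x_3 - 2x_3^2 + x_3, LT = x_1.

S(f_1,f_2): lcm = x_1x_2. S = -x_2^2 - x_2x_3 - x_2 + x_3 + 1.
  reduce S modulo (f_1, f_2, f_3):
  remainder -x_2^2 - x_2x_3 - x_2 + x_3 + 1 ≠ 0; add g_4 = -x_2^2 - x_2x_3 - x_2 + x_3 + 1 to the basis.

S(f_1,f_3): lcm = x_1x_2. S = x_2^2x_3 + 2x_2x_3^2 + x_3 + 1.
  reduce S modulo (f_1, f_2, f_3, g_4):
  remainder x_2x_3^2 - x_2x_3 + x_3^2 + 2x_3 + 1 ≠ 0; add g_5 = x_2x_3^2 - x_2x_3 + x_3^2 + 2x_3 + 1 to the basis.

S(f_2,f_3): lcm = x_1. S = x_2x_3 + x_2 + 2x_3^2 + x_3 + 1.
  reduce S modulo (f_1, f_2, f_3, g_4, g_5):
  remainder x_2x_3 + x_2 + 2x_3^2 + x_3 + 1 ≠ 0; add g_6 = x_2x_3 + x_2 + 2x_3^2 + x_3 + 1 to the basis.

S(f_1,g_5): lcm = x_1x_2x_3^2. S = x_1x_2x_3 - x_1x_3^2 - 2x_1x_3 - x_1 + x_2x_3^3 + x_3^3 + x_3^2.
  reduce S modulo (f_1, f_2, f_3, g_4, g_5, g_6):
  remainder -2x_2 + 2x_3^3 + x_3^2 + 2x_3 + 2 ≠ 0; add g_7 = -2x_2 + 2x_3^3 + x_3^2 + 2x_3 + 2 to the basis.

S(f_1,g_7): lcm = x_1x_2. S = x_1x_3^3 - 2x_1x_3^2 + x_1x_3 + x_1 + x_2x_3 + x_3 + 1.
  reduce S modulo (f_1, f_2, f_3, g_4, g_5, g_6, g_7):
  remainder -2x_3^4 + 2x_3^3 - 2x_3^2 - x_3 + 1 ≠ 0; add g_8 = -2x_3^4 + 2x_3^3 - 2x_3^2 - x_3 + 1 to the basis.

The other S-polynomials (S(f_1,g_4), S(f_2,g_4), S(f_3,g_4), S(f_2,g_5), S(f_3,g_5), S(g_4,g_5), S(f_1,g_6), S(f_2,g_6), S(f_3,g_6), S(g_4,g_6), S(g_5,g_6), S(f_2,g_7), S(f_3,g_7), S(g_4,g_7), S(g_5,g_7), S(g_6,g_7), S(f_1,g_8), S(f_2,g_8), S(f_3,g_8), S(g_4,g_8), S(g_5,g_8), S(g_6,g_8), S(g_7,g_8)) all reduce to 0 modulo the current basis, so we have a Gröbner basis.
Inter-reduce: drop elements whose leading term is divisible by another's, tail-reduce, and make monic.
Reduced Gröbner basis: {x_1 + x_3^3 - 2x_3^2 - 2x_3 + 2, x_2 - x_3^3 + 2x_3^2 - x_3 - 1, x_3^4 - x_3^3 + x_3^2 - 2x_3 + 2}.

Buchberger on the second generating set:
h_1 = x_1 + x_2 + 2x_3 + 1, LT = x_1.
h_2 = -x_1x_2 - x_2x_3 + 2x_2 - 2x_3, LT = x_1x_2.
h_3 = -x_1x_2 + 2x_2x_3 - 2x_2 + x_3^2 + 2x_3 + 2, LT = x_1x_2.

S(h_1,h_2): lcm = x_1x_2. S = x_2^2 + x_2x_3 - 2x_2 - 2x_3.
  reduce S modulo (h_1, h_2, h_3):
  remainder x_2^2 + x_2x_3 - 2x_2 - 2x_3 ≠ 0; add k_4 = x_2^2 + x_2x_3 - 2x_2 - 2x_3 to the basis.

S(h_1,h_3): lcm = x_1x_2. S = x_2^2 - x_2x_3 - x_2 + x_3^2 + 2x_3 + 2.
  reduce S modulo (h_1, h_2, h_3, k_4):
  remainder -2x_2x_3 + x_2 + x_3^2 - x_3 + 2 ≠ 0; add k_5 = -2x_2x_3 + x_2 + x_3^2 - x_3 + 2 to the basis.

S(h_3,k_4): lcm = x_1x_2^2. S = -x_1x_2x_3 + 2x_1x_2 + 2x_1x_3 - 2x_2^2x_3 + 2x_2^2 - x_2x_3^2 - 2x_2x_3 - 2x_2.
  reduce S modulo (h_1, h_2, h_3, k_4, k_5):
  remainder 2x_2 + x_3^3 - x_3^2 - x_3 + 2 ≠ 0; add k_6 = 2x_2 + x_3^3 - x_3^2 - x_3 + 2 to the basis.

S(k_4,k_6): lcm = x_2^2. S = 2x_2x_3^3 - 2x_2x_3^2 - x_2x_3 + 2x_2 - 2x_3.
  reduce S modulo (h_1, h_2, h_3, k_4, k_5, k_6):
  remainder x_3^4 + x_3^3 - 2x_3^2 - x_3 + 1 ≠ 0; add k_7 = x_3^4 + x_3^3 - 2x_3^2 - x_3 + 1 to the basis.

The other S-polynomials (S(h_2,h_3), S(h_1,k_4), S(h_2,k_4), S(h_1,k_5), S(h_2,k_5), S(h_3,k_5), S(k_4,k_5), S(h_1,k_6), S(h_2,k_6), S(h_3,k_6), S(k_5,k_6), S(h_1,k_7), S(h_2,k_7), S(h_3,k_7), S(k_4,k_7), S(k_5,k_7), S(k_6,k_7)) all reduce to 0 modulo the current basis, so we have a Gröbner basis.
Inter-reduce: drop elements whose leading term is divisible by another's, tail-reduce, and make monic.
Reduced Gröbner basis: {x_1 + 2x_3^3 - 2x_3^2, x_2 - 2x_3^3 + 2x_3^2 + 2x_3 + 1, x_3^4 + x_3^3 - 2x_3^2 - x_3 + 1}.

These differ, so the ideals are not equal.
The same test decides containment: I ⊆ J iff every generator of I reduces to 0 modulo a Gröbner basis of J.

No, the ideals differ.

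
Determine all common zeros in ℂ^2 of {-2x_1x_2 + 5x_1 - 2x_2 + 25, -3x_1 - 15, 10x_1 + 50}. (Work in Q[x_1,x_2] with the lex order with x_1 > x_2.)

{(-5, 0)}

Compute a lex Gröbner basis by Buchberger's algorithm.
f_1 = -2x_1x_2 + 5x_1 - 2x_2 + 25, LT = x_1x_2.
f_2 = -3x_1 - 15, LT = x_1.
f_3 = 10x_1 + 50, LT = x_1.

S(f_1,f_2): lcm = x_1x_2. S = -\tfrac{5}{2}x_1 - 4x_2 - \tfrac{25}{2}.
  leading term x_1: subtract (\tfrac{5}{6})·f_2 from -\tfrac{5}{2}x_1 - 4x_2 - \tfrac{25}{2} → -4x_2
  leading term x_2: no divisor's leading term divides it; move -4x_2 to the remainder.
  remainder -4x_2 ≠ 0; add h_4 = -4x_2 to the basis.

S(f_1,f_3): lcm = x_1x_2. S = -\tfrac{5}{2}x_1 - 4x_2 - \tfrac{25}{2}.
  leading term x_1: subtract (\tfrac{5}{6})·f_2 from -\tfrac{5}{2}x_1 - 4x_2 - \tfrac{25}{2} → -4x_2
  leading term x_2: subtract (1)·h_4 from -4x_2 → 0
  remainder 0.

S(f_2,f_3): lcm = x_1. S = 0.
  remainder 0.

S(f_1,h_4): lcm = x_1x_2. S = -\tfrac{5}{2}x_1 + x_2 - \tfrac{25}{2}.
  leading term x_1: subtract (\tfrac{5}{6})·f_2 from -\tfrac{5}{2}x_1 + x_2 - \tfrac{25}{2} → x_2
  leading term x_2: subtract (-\tfrac{1}{4})·h_4 from x_2 → 0
  remainder 0.

S(f_2,h_4): leading monomials are coprime, so the S-polynomial reduces to 0 (Buchberger's first criterion).
S(f_3,h_4): leading monomials are coprime, so the S-polynomial reduces to 0 (Buchberger's first criterion).
Every S-polynomial of the final basis reduces to 0, so we have a Gröbner basis.
Inter-reduce: drop elements whose leading term is divisible by another's, tail-reduce, and make monic.
Reduced Gröbner basis: {x_1 + 5, x_2}.

A lex Gröbner basis eliminates variables successively. Here x_2 depends only on x_2, with roots {0}; lifting each root through the earlier basis elements recovers the full solutions.
  x_2 = 0: the earlier basis element becomes x_1 + 5 = 0, giving x_1 = -5 — point (-5, 0).
Substituting each solution back into the original system confirms all equations vanish.
A lex Gröbner basis triangularizes the system, enabling back-substitution.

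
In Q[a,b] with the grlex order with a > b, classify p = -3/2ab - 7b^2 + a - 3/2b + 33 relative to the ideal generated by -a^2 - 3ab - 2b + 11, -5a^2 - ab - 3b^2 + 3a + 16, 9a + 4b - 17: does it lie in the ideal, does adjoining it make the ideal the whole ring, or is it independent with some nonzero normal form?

First compute the reduced Gröbner basis of I by Buchberger's algorithm.
f_1 = -a^2 - 3ab - 2b + 11, LT = a^2.
f_2 = -5a^2 - ab - 3b^2 + 3a + 16, LT = a^2.
f_3 = 9a + 4b - 17, LT = a.

S(f_1,f_2): lcm = a^2. S = 14/5ab - 3/5b^2 + 3/5a + 2b - 39/5.
  reduce S modulo (f_1, f_2, f_3):
  remainder -83/45b^2 + 316/45b - 20/3 ≠ 0; add h_4 = -83/45b^2 + 316/45b - 20/3 to the basis.

S(f_1,f_3): lcm = a^2. S = 23/9ab + 17/9a + 2b - 11.
  reduce S modulo (f_1, f_2, f_3, h_4):
  remainder 11183/6723b - 22366/6723 ≠ 0; add h_5 = 11183/6723b - 22366/6723 to the basis.

The other S-polynomials (S(f_2,f_3), S(f_1,h_4), S(f_2,h_4), S(f_3,h_4), S(f_1,h_5), S(f_2,h_5), S(f_3,h_5), S(h_4,h_5)) all reduce to 0 modulo the current basis, so we have a Gröbner basis.
Inter-reduce: drop elements whose leading term is divisible by another's, tail-reduce, and make monic.
Reduced Gröbner basis: {a - 1, b - 2}.
Label its elements g_1 = a - 1, g_2 = b - 2.

Reduce p = -3/2ab - 7b^2 + a - 3/2b + 33 modulo G:
  leading term ab: subtract (-3/2b)·g_1 from -3/2ab - 7b^2 + a - 3/2b + 33 → -7b^2 + a - 3b + 33
  leading term b^2: subtract (-7b)·g_2 from -7b^2 + a - 3b + 33 → a - 17b + 33
  leading term a: subtract (1)·g_1 from a - 17b + 33 → -17b + 34
  leading term b: subtract (-17)·g_2 from -17b + 34 → 0
  normal form = 0.
Since the normal form is 0, p ∈ I.

-3/2ab - 7b^2 + a - 3/2b + 33 lies in I (it reduces to 0).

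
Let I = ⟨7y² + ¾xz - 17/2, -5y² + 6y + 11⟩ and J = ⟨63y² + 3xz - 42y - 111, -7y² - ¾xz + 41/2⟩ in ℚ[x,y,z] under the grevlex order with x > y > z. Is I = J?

Equality of ideals is decidable: compute both reduced Gröbner bases (unique for the ordering) and check whether they agree.
Buchberger on the first generating set:
f_1 = 7y² + ¾xz - 17/2, LT = y².
f_2 = -5y² + 6y + 11, LT = y².

S(f_1,f_2): lcm = y². S = 3/28xz + 6/5y + 69/70.
  leading term xz: no divisor's leading term divides it; move 3/28xz to the remainder.
  leading term y: no divisor's leading term divides it; move 6/5y to the remainder.
  leading term 1: no divisor's leading term divides it; move 69/70 to the remainder.
  remainder 3/28xz + 6/5y + 69/70 ≠ 0; add g_3 = 3/28xz + 6/5y + 69/70 to the basis.

S(f_1,g_3): leading monomials are coprime, so the S-polynomial reduces to 0 (Buchberger's first criterion).
S(f_2,g_3): leading monomials are coprime, so the S-polynomial reduces to 0 (Buchberger's first criterion).
Every S-polynomial of the final basis reduces to 0, so we have a Gröbner basis.
Inter-reduce: drop elements whose leading term is divisible by another's, tail-reduce, and make monic.
Reduced Gröbner basis: {y² - 6/5y - 11/5, xz + 56/5y + 46/5}.

Buchberger on the second generating set:
h_1 = 63y² + 3xz - 42y - 111, LT = y².
h_2 = -7y² - ¾xz + 41/2, LT = y².

S(h_1,h_2): lcm = y². S = -5/84xz - ⅔y + 7/6.
  leading term xz: no divisor's leading term divides it; move -5/84xz to the remainder.
  leading term y: no divisor's leading term divides it; move -⅔y to the remainder.
  leading term 1: no divisor's leading term divides it; move 7/6 to the remainder.
  remainder -5/84xz - ⅔y + 7/6 ≠ 0; add k_3 = -5/84xz - ⅔y + 7/6 to the basis.

S(h_1,k_3): leading monomials are coprime, so the S-polynomial reduces to 0 (Buchberger's first criterion).
S(h_2,k_3): leading monomials are coprime, so the S-polynomial reduces to 0 (Buchberger's first criterion).
Every S-polynomial of the final basis reduces to 0, so we have a Gröbner basis.
Inter-reduce: drop elements whose leading term is divisible by another's, tail-reduce, and make monic.
Reduced Gröbner basis: {y² - 6/5y - 29/35, xz + 56/5y - 98/5}.

The bases are distinct; the ideals are different.
The choice of monomial ordering does not affect the verdict — as long as both bases are computed under the same ordering, their equality decides ideal equality.

No, the ideals differ.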